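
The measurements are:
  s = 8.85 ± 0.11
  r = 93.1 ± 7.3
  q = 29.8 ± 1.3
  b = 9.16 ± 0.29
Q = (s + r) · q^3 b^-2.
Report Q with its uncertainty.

Let u = s + r = 102. δu = √(δs² + δr²) = √(0.0121 + 53.3) = 7.30, so δu/u = 0.0716.
Q is then a monomial in u, q, b:
δQ/Q = √((δu/u)² + (3·δq/q)² + (-2·δb/b)²) = √(0.00513 + 0.0171 + 0.00401) = 0.162
Q = 32200, so δQ = 0.162 × 32200 = 5210.

32200 ± 5210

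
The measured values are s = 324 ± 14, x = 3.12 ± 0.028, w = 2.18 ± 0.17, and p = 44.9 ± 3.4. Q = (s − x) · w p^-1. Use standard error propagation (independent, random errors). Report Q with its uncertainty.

Let u = s − x = 321. δu = √(δs² + δx²) = √(196 + 0.000784) = 14.0, so δu/u = 0.0436.
Q is then a monomial in u, w, p:
δQ/Q = √((δu/u)² + (1·δw/w)² + (-1·δp/p)²) = √(0.00190 + 0.00608 + 0.00573) = 0.117
Q = 15.6, so δQ = 0.117 × 15.6 = 1.82.

15.6 ± 1.82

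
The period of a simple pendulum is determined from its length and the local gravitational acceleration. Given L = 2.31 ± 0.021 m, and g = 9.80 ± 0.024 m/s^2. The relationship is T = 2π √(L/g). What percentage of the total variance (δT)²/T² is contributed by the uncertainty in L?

93.2%

(δT/T)² = (½·δL/L)² + (−½·δg/g)²
  L term: (0.5×0.00909)² = 2.07e-05
  g term: (-0.5×0.00245)² = 1.5e-06
Total = 2.22e-05. Share from L = 2.07e-05/2.22e-05 = 0.932.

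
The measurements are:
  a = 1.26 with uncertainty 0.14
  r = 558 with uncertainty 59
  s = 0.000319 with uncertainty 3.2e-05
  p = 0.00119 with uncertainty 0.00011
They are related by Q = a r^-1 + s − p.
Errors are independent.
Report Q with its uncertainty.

Let w = a·r^-1 = 0.00226. δw/w = √((1·δa/a)² + (-1·δr/r)²) = √(0.0123 + 0.0112) = 0.153, so δw = 0.000346.
Q = w + s − p: δQ = √(δw² + δs² + δp²) = √(1.2e-07 + 1.02e-09 + 1.21e-08) = 0.000365
Q = 0.00139.

0.00139 ± 0.000365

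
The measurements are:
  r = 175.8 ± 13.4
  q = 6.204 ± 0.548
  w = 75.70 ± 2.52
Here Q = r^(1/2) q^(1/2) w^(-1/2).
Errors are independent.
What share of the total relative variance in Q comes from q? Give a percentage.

53.0%

(δQ/Q)² = (½·δr/r)² + (½·δq/q)² + (−½·δw/w)²
  r term: (0.5×0.0762)² = 0.00145
  q term: (0.5×0.0883)² = 0.00195
  w term: (-0.5×0.0333)² = 0.000277
Total = 0.00368. Share from q = 0.00195/0.00368 = 0.530.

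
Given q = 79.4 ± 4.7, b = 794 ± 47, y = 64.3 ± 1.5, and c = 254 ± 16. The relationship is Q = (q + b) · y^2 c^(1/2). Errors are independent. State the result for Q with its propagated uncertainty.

Let u = q + b = 873. δu = √(δq² + δb²) = √(22.1 + 2210) = 47.2, so δu/u = 0.0541.
Q is then a monomial in u, y, c:
δQ/Q = √((δu/u)² + (2·δy/y)² + (½·δc/c)²) = √(0.00292 + 0.00218 + 0.000992) = 0.0781
Q = 5.76e+07, so δQ = 0.0781 × 5.76e+07 = 4.49e+06.

(5.76 ± 0.449) × 10^7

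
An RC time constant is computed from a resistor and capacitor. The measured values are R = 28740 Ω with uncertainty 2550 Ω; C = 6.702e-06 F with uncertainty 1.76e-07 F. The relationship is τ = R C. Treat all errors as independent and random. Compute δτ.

Relative error in a monomial: (δτ/τ)² = Σ (nᵢ · δxᵢ/xᵢ)².
  (1·δR/R)² = (1×0.0887)² = 0.00787;  (1·δC/C)² = (1×0.0263)² = 0.000690
δτ/τ = √(0.00856) = 0.0925
τ = 0.1926 s, so δτ = 0.0925 × 0.1926 = 0.0178 s.

0.0178 s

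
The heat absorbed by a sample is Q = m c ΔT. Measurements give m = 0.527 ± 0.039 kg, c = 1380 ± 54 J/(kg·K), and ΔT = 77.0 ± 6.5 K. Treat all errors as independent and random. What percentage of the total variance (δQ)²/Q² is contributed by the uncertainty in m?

38.7%

(δQ/Q)² = (1·δm/m)² + (1·δc/c)² + (1·δΔT/ΔT)²
  m term: (1×0.0740)² = 0.00548
  c term: (1×0.0391)² = 0.00153
  ΔT term: (1×0.0844)² = 0.00713
Total = 0.0141. Share from m = 0.00548/0.0141 = 0.387.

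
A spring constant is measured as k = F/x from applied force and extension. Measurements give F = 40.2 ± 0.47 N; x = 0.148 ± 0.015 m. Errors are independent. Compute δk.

Relative error in a monomial: (δk/k)² = Σ (nᵢ · δxᵢ/xᵢ)².
  (1·δF/F)² = (1×0.0117)² = 0.000137;  (-1·δx/x)² = (-1×0.101)² = 0.0103
δk/k = √(0.0104) = 0.102
k = 272 N/m, so δk = 0.102 × 272 = 27.7 N/m.

27.7 N/m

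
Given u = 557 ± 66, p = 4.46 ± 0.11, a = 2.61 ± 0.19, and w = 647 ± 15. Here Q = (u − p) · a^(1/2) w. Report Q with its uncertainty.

Let h = u − p = 553. δh = √(δu² + δp²) = √(4360 + 0.0121) = 66.0, so δh/h = 0.119.
Q is then a monomial in h, a, w:
δQ/Q = √((δh/h)² + (½·δa/a)² + (1·δw/w)²) = √(0.0143 + 0.00132 + 0.000537) = 0.127
Q = 5.78e+05, so δQ = 0.127 × 5.78e+05 = 73400.

(5.78 ± 0.734) × 10^5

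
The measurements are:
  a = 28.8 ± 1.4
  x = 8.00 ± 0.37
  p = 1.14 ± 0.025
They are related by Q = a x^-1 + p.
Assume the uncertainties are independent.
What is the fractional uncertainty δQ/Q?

Let w = a·x^-1 = 3.60. δw/w = √((1·δa/a)² + (-1·δx/x)²) = √(0.00236 + 0.00214) = 0.0671, so δw = 0.242.
Q = w + p: δQ = √(δw² + δp²) = √(0.0583 + 0.000625) = 0.243
Q = 4.74, so δQ/Q = 0.243/4.74 = 0.0512.

0.0512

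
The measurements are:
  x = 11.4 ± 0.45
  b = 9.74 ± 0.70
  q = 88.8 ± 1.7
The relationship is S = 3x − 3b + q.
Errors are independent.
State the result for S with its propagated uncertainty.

Each term contributes (cᵢ δxᵢ)² to (δS)²:
  (3·δx)² = 1.82;  (3·δb)² = 4.41;  (δq)² = 2.89
δS = √(9.12) = 3.02
S = 93.8.

93.8 ± 3.02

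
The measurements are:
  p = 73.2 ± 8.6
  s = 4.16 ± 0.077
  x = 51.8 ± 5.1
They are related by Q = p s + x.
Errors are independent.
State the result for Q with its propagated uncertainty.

356 ± 36.6

Let w = p·s = 305. δw/w = √((1·δp/p)² + (1·δs/s)²) = √(0.0138 + 0.000343) = 0.119, so δw = 36.2.
Q = w + x: δQ = √(δw² + δx²) = √(1310 + 26.0) = 36.6
Q = 356.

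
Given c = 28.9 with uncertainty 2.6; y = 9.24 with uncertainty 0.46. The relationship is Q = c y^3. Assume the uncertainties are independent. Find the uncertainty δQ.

Products/powers → add relative errors in quadrature, weighted by exponent:
  (1·δc/c)² = (1×0.0900)² = 0.00809;  (3·δy/y)² = (3×0.0498)² = 0.0223
δQ/Q = √(0.0304) = 0.174
Q = 22800, so δQ = 0.174 × 22800 = 3980.

3980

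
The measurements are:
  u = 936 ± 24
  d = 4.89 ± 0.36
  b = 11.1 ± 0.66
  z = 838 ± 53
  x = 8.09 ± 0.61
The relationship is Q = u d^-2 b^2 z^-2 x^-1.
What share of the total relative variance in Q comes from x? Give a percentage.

9.77%

(δQ/Q)² = (1·δu/u)² + (-2·δd/d)² + (2·δb/b)² + (-2·δz/z)² + (-1·δx/x)²
  u term: (1×0.0256)² = 0.000657
  d term: (-2×0.0736)² = 0.0217
  b term: (2×0.0595)² = 0.0141
  z term: (-2×0.0632)² = 0.0160
  x term: (-1×0.0754)² = 0.00569
Total = 0.0582. Share from x = 0.00569/0.0582 = 0.0977.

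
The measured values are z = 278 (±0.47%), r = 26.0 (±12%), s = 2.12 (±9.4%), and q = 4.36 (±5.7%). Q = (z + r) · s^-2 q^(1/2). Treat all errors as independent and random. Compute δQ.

26.9

Let u = z + r = 304. δu = √(δz² + δr²) = √(1.71 + 9.73) = 3.38, so δu/u = 0.0111.
Q is then a monomial in u, s, q:
δQ/Q = √((δu/u)² + (-2·δs/s)² + (½·δq/q)²) = √(0.000124 + 0.0353 + 0.000812) = 0.190
Q = 141, so δQ = 0.190 × 141 = 26.9.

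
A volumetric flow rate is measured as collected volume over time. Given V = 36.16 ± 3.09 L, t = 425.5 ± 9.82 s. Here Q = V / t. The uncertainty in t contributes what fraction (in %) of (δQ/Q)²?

6.80%

(δQ/Q)² = (1·δV/V)² + (-1·δt/t)²
  V term: (1×0.0855)² = 0.00730
  t term: (-1×0.0231)² = 0.000533
Total = 0.00783. Share from t = 0.000533/0.00783 = 0.0680.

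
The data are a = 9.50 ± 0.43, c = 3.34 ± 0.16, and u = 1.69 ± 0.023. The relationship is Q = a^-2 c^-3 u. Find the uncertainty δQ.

8.56e-05

Since Q is a product/quotient, work with relative uncertainties:
  (-2·δa/a)² = (-2×0.0453)² = 0.00820;  (-3·δc/c)² = (-3×0.0479)² = 0.0207;  (1·δu/u)² = (1×0.0136)² = 0.000185
δQ/Q = √(0.0290) = 0.170
Q = 0.000503, so δQ = 0.170 × 0.000503 = 8.56e-05.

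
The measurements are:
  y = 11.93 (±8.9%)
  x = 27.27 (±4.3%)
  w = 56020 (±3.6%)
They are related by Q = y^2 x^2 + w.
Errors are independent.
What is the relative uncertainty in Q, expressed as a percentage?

Let p = y^2·x^2 = 105800. δp/p = √((2·δy/y)² + (2·δx/x)²) = √(0.0317 + 0.00740) = 0.198, so δp = 20900.
Q = p + w: δQ = √(δp² + δw²) = √(4.38e+08 + 4.07e+06) = 21000
Q = 161900, so δQ/Q = 21000/161900 = 0.130.

13.0%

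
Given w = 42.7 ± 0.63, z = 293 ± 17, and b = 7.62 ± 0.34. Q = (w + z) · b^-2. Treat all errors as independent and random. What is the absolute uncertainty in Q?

Let u = w + z = 336. δu = √(δw² + δz²) = √(0.397 + 289) = 17.0, so δu/u = 0.0507.
Q is then a monomial in u, b:
δQ/Q = √((δu/u)² + (-2·δb/b)²) = √(0.00257 + 0.00796) = 0.103
Q = 5.78, so δQ = 0.103 × 5.78 = 0.593.

0.593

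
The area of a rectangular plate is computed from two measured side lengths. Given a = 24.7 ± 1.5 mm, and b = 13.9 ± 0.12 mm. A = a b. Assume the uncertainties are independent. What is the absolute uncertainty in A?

Each factor contributes (exponent × relative error)² to (δA/A)²:
  (1·δa/a)² = (1×0.0607)² = 0.00369;  (1·δb/b)² = (1×0.00863)² = 7.45e-05
δA/A = √(0.00376) = 0.0613
A = 343 mm^2, so δA = 0.0613 × 343 = 21.1 mm^2.

21.1 mm^2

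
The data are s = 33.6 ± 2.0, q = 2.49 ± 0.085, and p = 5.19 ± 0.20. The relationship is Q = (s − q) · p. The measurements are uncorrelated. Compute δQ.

12.1

Let u = s − q = 31.1. δu = √(δs² + δq²) = √(4.00 + 0.00723) = 2.00, so δu/u = 0.0643.
Q is then a monomial in u, p:
δQ/Q = √((δu/u)² + (1·δp/p)²) = √(0.00414 + 0.00148) = 0.0750
Q = 161, so δQ = 0.0750 × 161 = 12.1.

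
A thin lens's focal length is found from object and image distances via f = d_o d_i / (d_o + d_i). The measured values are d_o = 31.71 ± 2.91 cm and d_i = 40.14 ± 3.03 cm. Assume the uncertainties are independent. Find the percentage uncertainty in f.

6.11%

∂f/∂d_o = (d_i/(d_o+d_i))² = 0.312;  ∂f/∂d_i = (d_o/(d_o+d_i))² = 0.195
δf = √((∂f/∂d_o · δd_o)² + (∂f/∂d_i · δd_i)²) = √(0.825 + 0.348) = 1.08 cm
f = 17.72 cm, so δf/f = 1.08/17.72 = 0.0611.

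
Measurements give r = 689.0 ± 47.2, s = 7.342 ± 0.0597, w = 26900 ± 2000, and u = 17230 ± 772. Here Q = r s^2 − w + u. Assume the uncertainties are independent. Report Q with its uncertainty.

27470 ± 3380

Let p = r·s^2 = 37140. δp/p = √((1·δr/r)² + (2·δs/s)²) = √(0.00469 + 0.000264) = 0.0704, so δp = 2620.
Q = p − w + u: δQ = √(δp² + δw² + δu²) = √(6.84e+06 + 4e+06 + 5.96e+05) = 3380
Q = 27470.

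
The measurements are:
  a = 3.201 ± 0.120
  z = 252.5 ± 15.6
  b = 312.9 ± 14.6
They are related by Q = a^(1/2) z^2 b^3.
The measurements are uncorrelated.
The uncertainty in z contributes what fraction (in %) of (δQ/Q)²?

43.4%

(δQ/Q)² = (½·δa/a)² + (2·δz/z)² + (3·δb/b)²
  a term: (0.5×0.0375)² = 0.000351
  z term: (2×0.0618)² = 0.0153
  b term: (3×0.0467)² = 0.0196
Total = 0.0352. Share from z = 0.0153/0.0352 = 0.434.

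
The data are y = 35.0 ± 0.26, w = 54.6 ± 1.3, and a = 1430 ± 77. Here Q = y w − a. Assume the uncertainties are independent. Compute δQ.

90.6

Let p = y·w = 1910. δp/p = √((1·δy/y)² + (1·δw/w)²) = √(5.52e-05 + 0.000567) = 0.0249, so δp = 47.7.
Q = p − a: δQ = √(δp² + δa²) = √(2270 + 5930) = 90.6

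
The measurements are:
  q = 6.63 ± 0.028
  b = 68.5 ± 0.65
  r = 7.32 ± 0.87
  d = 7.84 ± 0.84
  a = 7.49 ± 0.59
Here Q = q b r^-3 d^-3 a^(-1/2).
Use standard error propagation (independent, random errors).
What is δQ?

Relative error in a monomial: (δQ/Q)² = Σ (nᵢ · δxᵢ/xᵢ)².
  (1·δq/q)² = (1×0.00422)² = 1.78e-05;  (1·δb/b)² = (1×0.00949)² = 9e-05;  (-3·δr/r)² = (-3×0.119)² = 0.127;  (-3·δd/d)² = (-3×0.107)² = 0.103;  (−½·δa/a)² = (-0.5×0.0788)² = 0.00155
δQ/Q = √(0.232) = 0.482
Q = 0.000878, so δQ = 0.482 × 0.000878 = 0.000423.

0.000423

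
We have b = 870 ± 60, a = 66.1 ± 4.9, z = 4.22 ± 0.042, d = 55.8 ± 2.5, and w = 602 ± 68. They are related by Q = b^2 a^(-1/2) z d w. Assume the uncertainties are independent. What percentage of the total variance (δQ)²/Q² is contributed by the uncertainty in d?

5.69%

(δQ/Q)² = (2·δb/b)² + (−½·δa/a)² + (1·δz/z)² + (1·δd/d)² + (1·δw/w)²
  b term: (2×0.0690)² = 0.0190
  a term: (-0.5×0.0741)² = 0.00137
  z term: (1×0.00995)² = 9.91e-05
  d term: (1×0.0448)² = 0.00201
  w term: (1×0.113)² = 0.0128
Total = 0.0353. Share from d = 0.00201/0.0353 = 0.0569.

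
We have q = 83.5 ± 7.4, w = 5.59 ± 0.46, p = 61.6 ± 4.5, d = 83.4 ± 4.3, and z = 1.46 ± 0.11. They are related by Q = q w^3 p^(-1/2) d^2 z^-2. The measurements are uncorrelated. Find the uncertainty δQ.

1.95e+06

Each factor contributes (exponent × relative error)² to (δQ/Q)²:
  (1·δq/q)² = (1×0.0886)² = 0.00785;  (3·δw/w)² = (3×0.0823)² = 0.0609;  (−½·δp/p)² = (-0.5×0.0731)² = 0.00133;  (2·δd/d)² = (2×0.0516)² = 0.0106;  (-2·δz/z)² = (-2×0.0753)² = 0.0227
δQ/Q = √(0.103) = 0.322
Q = 6.06e+06, so δQ = 0.322 × 6.06e+06 = 1.95e+06.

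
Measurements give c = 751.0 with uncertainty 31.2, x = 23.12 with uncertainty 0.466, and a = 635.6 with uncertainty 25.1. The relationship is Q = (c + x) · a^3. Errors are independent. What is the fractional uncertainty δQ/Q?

Let u = c + x = 774.1. δu = √(δc² + δx²) = √(973 + 0.217) = 31.2, so δu/u = 0.0403.
Q is then a monomial in u, a:
δQ/Q = √((δu/u)² + (3·δa/a)²) = √(0.00162 + 0.0140) = 0.125

0.125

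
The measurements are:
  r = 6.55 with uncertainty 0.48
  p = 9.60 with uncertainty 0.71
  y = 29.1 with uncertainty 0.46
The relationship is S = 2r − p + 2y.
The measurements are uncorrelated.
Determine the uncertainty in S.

1.51

For a sum/difference, combine absolute errors in quadrature:
  (2·δr)² = 0.922;  (δp)² = 0.504;  (2·δy)² = 0.846
δS = √(2.27) = 1.51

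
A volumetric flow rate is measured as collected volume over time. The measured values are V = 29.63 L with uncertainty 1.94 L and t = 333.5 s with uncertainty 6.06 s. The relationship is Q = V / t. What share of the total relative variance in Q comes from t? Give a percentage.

(δQ/Q)² = (1·δV/V)² + (-1·δt/t)²
  V term: (1×0.0655)² = 0.00429
  t term: (-1×0.0182)² = 0.000330
Total = 0.00462. Share from t = 0.000330/0.00462 = 0.0715.

7.15%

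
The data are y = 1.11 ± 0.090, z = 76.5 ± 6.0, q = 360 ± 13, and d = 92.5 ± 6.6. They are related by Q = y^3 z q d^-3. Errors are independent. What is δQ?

Products/powers → add relative errors in quadrature, weighted by exponent:
  (3·δy/y)² = (3×0.0811)² = 0.0592;  (1·δz/z)² = (1×0.0784)² = 0.00615;  (1·δq/q)² = (1×0.0361)² = 0.00130;  (-3·δd/d)² = (-3×0.0714)² = 0.0458
δQ/Q = √(0.112) = 0.335
Q = 0.0476, so δQ = 0.335 × 0.0476 = 0.0160.

0.0160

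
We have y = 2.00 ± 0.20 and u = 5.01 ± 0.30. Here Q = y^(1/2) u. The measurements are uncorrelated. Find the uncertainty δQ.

0.553

Products/powers → add relative errors in quadrature, weighted by exponent:
  (½·δy/y)² = (0.5×0.100)² = 0.00250;  (1·δu/u)² = (1×0.0599)² = 0.00359
δQ/Q = √(0.00609) = 0.0780
Q = 7.09, so δQ = 0.0780 × 7.09 = 0.553.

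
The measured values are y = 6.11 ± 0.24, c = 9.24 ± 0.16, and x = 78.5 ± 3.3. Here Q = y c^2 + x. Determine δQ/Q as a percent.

Let p = y·c^2 = 522. δp/p = √((1·δy/y)² + (2·δc/c)²) = √(0.00154 + 0.00120) = 0.0524, so δp = 27.3.
Q = p + x: δQ = √(δp² + δx²) = √(746 + 10.9) = 27.5
Q = 600, so δQ/Q = 27.5/600 = 0.0458.

4.58%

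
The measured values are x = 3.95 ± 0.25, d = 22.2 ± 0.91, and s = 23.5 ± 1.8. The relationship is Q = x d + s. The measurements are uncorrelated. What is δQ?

Let p = x·d = 87.7. δp/p = √((1·δx/x)² + (1·δd/d)²) = √(0.00401 + 0.00168) = 0.0754, so δp = 6.61.
Q = p + s: δQ = √(δp² + δs²) = √(43.7 + 3.24) = 6.85

6.85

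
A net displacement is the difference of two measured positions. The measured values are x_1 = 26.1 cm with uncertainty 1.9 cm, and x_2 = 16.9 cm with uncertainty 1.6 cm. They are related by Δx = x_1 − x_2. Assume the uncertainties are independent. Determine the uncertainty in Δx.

Sums and differences: (δΔx)² = Σ (cᵢ δxᵢ)².
  (δx_1)² = 3.61;  (δx_2)² = 2.56
δΔx = √(6.17) = 2.48 cm

2.48 cm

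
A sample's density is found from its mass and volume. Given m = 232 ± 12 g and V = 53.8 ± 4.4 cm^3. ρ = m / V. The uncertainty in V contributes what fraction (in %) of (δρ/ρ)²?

(δρ/ρ)² = (1·δm/m)² + (-1·δV/V)²
  m term: (1×0.0517)² = 0.00268
  V term: (-1×0.0818)² = 0.00669
Total = 0.00936. Share from V = 0.00669/0.00936 = 0.714.

71.4%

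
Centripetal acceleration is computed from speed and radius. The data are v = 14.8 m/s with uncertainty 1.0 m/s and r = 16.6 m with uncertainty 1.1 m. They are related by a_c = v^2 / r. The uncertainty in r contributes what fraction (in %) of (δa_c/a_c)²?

(δa_c/a_c)² = (2·δv/v)² + (-1·δr/r)²
  v term: (2×0.0676)² = 0.0183
  r term: (-1×0.0663)² = 0.00439
Total = 0.0227. Share from r = 0.00439/0.0227 = 0.194.

19.4%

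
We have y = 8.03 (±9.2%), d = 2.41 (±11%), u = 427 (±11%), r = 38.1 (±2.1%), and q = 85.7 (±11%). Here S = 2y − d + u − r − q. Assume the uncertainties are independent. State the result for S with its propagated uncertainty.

Sums and differences: (δS)² = Σ (cᵢ δxᵢ)².
  (2·δy)² = 2.18;  (δd)² = 0.0703;  (δu)² = 2210;  (δr)² = 0.640;  (δq)² = 88.9
δS = √(2300) = 47.9
S = 317.

317 ± 47.9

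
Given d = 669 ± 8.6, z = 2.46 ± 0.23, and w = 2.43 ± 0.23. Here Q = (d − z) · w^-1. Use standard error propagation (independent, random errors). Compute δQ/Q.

Let u = d − z = 667. δu = √(δd² + δz²) = √(74.0 + 0.0529) = 8.60, so δu/u = 0.0129.
Q is then a monomial in u, w:
δQ/Q = √((δu/u)² + (-1·δw/w)²) = √(0.000167 + 0.00896) = 0.0955

0.0955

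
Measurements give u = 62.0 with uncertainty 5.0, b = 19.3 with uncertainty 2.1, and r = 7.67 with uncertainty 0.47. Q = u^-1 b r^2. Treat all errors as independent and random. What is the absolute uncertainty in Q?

3.34

Each factor contributes (exponent × relative error)² to (δQ/Q)²:
  (-1·δu/u)² = (-1×0.0806)² = 0.00650;  (1·δb/b)² = (1×0.109)² = 0.0118;  (2·δr/r)² = (2×0.0613)² = 0.0150
δQ/Q = √(0.0334) = 0.183
Q = 18.3, so δQ = 0.183 × 18.3 = 3.34.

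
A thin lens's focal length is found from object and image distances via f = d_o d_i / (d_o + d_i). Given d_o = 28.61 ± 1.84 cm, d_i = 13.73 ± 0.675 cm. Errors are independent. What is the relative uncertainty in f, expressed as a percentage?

∂f/∂d_o = (d_i/(d_o+d_i))² = 0.105;  ∂f/∂d_i = (d_o/(d_o+d_i))² = 0.457
δf = √((∂f/∂d_o · δd_o)² + (∂f/∂d_i · δd_i)²) = √(0.0374 + 0.0950) = 0.364 cm
f = 9.278 cm, so δf/f = 0.364/9.278 = 0.0392.

3.92%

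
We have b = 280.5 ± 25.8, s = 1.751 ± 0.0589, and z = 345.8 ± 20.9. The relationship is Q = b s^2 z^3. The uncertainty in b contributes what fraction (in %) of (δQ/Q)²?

(δQ/Q)² = (1·δb/b)² + (2·δs/s)² + (3·δz/z)²
  b term: (1×0.0920)² = 0.00846
  s term: (2×0.0336)² = 0.00453
  z term: (3×0.0604)² = 0.0329
Total = 0.0459. Share from b = 0.00846/0.0459 = 0.184.

18.4%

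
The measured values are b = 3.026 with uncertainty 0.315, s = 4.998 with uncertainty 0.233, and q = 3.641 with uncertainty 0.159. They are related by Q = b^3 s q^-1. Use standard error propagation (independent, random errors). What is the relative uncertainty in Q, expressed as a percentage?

Products/powers → add relative errors in quadrature, weighted by exponent:
  (3·δb/b)² = (3×0.104)² = 0.0975;  (1·δs/s)² = (1×0.0466)² = 0.00217;  (-1·δq/q)² = (-1×0.0437)² = 0.00191
δQ/Q = √(0.102) = 0.319

31.9%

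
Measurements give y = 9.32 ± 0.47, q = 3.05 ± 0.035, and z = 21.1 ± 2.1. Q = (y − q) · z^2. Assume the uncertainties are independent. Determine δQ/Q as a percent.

21.3%

Let u = y − q = 6.27. δu = √(δy² + δq²) = √(0.221 + 0.00123) = 0.471, so δu/u = 0.0752.
Q is then a monomial in u, z:
δQ/Q = √((δu/u)² + (2·δz/z)²) = √(0.00565 + 0.0396) = 0.213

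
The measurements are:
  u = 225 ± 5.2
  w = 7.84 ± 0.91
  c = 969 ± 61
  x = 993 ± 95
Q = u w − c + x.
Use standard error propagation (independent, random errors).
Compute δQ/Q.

0.133

Let p = u·w = 1760. δp/p = √((1·δu/u)² + (1·δw/w)²) = √(0.000534 + 0.0135) = 0.118, so δp = 209.
Q = p − c + x: δQ = √(δp² + δc² + δx²) = √(43600 + 3720 + 9020) = 237
Q = 1790, so δQ/Q = 237/1790 = 0.133.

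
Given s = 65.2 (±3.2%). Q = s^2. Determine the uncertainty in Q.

Q ∝ s^2, so δQ/Q = |2| · δs/s = 2 × 0.0320 = 0.0640.
Q = 4250, so δQ = 0.0640 × 4250 = 272.

272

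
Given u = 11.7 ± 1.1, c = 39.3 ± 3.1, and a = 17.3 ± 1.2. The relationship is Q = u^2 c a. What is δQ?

20000

Since Q is a product/quotient, work with relative uncertainties:
  (2·δu/u)² = (2×0.0940)² = 0.0354;  (1·δc/c)² = (1×0.0789)² = 0.00622;  (1·δa/a)² = (1×0.0694)² = 0.00481
δQ/Q = √(0.0464) = 0.215
Q = 93100, so δQ = 0.215 × 93100 = 20000.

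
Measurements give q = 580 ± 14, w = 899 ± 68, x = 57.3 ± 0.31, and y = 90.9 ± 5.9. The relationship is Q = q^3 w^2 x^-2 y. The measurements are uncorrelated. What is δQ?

Q is a product of powers, so relative uncertainties combine in quadrature:
  (3·δq/q)² = (3×0.0241)² = 0.00524;  (2·δw/w)² = (2×0.0756)² = 0.0229;  (-2·δx/x)² = (-2×0.00541)² = 0.000117;  (1·δy/y)² = (1×0.0649)² = 0.00421
δQ/Q = √(0.0325) = 0.180
Q = 4.37e+12, so δQ = 0.180 × 4.37e+12 = 7.87e+11.

7.87e+11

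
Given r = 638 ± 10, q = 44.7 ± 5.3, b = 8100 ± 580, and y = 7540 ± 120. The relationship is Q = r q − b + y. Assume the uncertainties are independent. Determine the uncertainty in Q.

3460

Let p = r·q = 28500. δp/p = √((1·δr/r)² + (1·δq/q)²) = √(0.000246 + 0.0141) = 0.120, so δp = 3410.
Q = p − b + y: δQ = √(δp² + δb² + δy²) = √(1.16e+07 + 3.36e+05 + 14400) = 3460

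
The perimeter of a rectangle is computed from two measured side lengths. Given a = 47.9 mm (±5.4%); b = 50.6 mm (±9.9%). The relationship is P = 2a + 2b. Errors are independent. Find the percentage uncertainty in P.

5.72%

Each term contributes (cᵢ δxᵢ)² to (δP)²:
  (2·δa)² = 26.8;  (2·δb)² = 100
δP = √(127) = 11.3 mm
P = 197 mm, so δP/P = 11.3/197 = 0.0572.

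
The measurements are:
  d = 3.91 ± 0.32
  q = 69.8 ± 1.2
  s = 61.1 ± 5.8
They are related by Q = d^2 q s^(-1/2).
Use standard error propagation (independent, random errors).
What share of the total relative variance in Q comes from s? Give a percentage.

7.68%

(δQ/Q)² = (2·δd/d)² + (1·δq/q)² + (−½·δs/s)²
  d term: (2×0.0818)² = 0.0268
  q term: (1×0.0172)² = 0.000296
  s term: (-0.5×0.0949)² = 0.00225
Total = 0.0293. Share from s = 0.00225/0.0293 = 0.0768.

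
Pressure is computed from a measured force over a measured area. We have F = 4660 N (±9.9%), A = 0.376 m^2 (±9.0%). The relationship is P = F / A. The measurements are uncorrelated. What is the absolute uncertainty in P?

Each factor contributes (exponent × relative error)² to (δP/P)²:
  (1·δF/F)² = (1×0.0990)² = 0.00980;  (-1·δA/A)² = (-1×0.0900)² = 0.00810
δP/P = √(0.0179) = 0.134
P = 12400 Pa, so δP = 0.134 × 12400 = 1660 Pa.

1660 Pa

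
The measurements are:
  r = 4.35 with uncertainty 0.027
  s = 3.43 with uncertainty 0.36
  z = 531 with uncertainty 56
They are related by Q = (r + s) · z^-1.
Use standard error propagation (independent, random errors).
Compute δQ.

0.00169

Let u = r + s = 7.78. δu = √(δr² + δs²) = √(0.000729 + 0.130) = 0.361, so δu/u = 0.0464.
Q is then a monomial in u, z:
δQ/Q = √((δu/u)² + (-1·δz/z)²) = √(0.00215 + 0.0111) = 0.115
Q = 0.0147, so δQ = 0.115 × 0.0147 = 0.00169.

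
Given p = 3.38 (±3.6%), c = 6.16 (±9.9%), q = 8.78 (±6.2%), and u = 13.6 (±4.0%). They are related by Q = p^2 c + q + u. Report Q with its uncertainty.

Let w = p^2·c = 70.4. δw/w = √((2·δp/p)² + (1·δc/c)²) = √(0.00518 + 0.00980) = 0.122, so δw = 8.61.
Q = w + q + u: δQ = √(δw² + δq² + δu²) = √(74.2 + 0.296 + 0.296) = 8.65
Q = 92.8.

92.8 ± 8.65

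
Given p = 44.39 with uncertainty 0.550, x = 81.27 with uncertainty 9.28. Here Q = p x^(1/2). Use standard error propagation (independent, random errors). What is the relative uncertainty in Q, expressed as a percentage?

5.84%

Q is a product of powers, so relative uncertainties combine in quadrature:
  (1·δp/p)² = (1×0.0124)² = 0.000154;  (½·δx/x)² = (0.5×0.114)² = 0.00326
δQ/Q = √(0.00341) = 0.0584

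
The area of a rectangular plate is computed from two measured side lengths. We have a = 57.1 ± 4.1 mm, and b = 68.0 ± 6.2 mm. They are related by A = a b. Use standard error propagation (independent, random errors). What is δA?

451 mm^2

Relative error in a monomial: (δA/A)² = Σ (nᵢ · δxᵢ/xᵢ)².
  (1·δa/a)² = (1×0.0718)² = 0.00516;  (1·δb/b)² = (1×0.0912)² = 0.00831
δA/A = √(0.0135) = 0.116
A = 3880 mm^2, so δA = 0.116 × 3880 = 451 mm^2.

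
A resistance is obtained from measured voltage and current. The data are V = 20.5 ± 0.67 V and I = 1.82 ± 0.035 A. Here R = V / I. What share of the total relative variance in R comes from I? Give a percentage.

(δR/R)² = (1·δV/V)² + (-1·δI/I)²
  V term: (1×0.0327)² = 0.00107
  I term: (-1×0.0192)² = 0.000370
Total = 0.00144. Share from I = 0.000370/0.00144 = 0.257.

25.7%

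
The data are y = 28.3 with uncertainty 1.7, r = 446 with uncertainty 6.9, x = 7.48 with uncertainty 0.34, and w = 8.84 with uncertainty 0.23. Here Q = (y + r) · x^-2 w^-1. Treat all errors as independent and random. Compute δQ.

0.0918

Let u = y + r = 474. δu = √(δy² + δr²) = √(2.89 + 47.6) = 7.11, so δu/u = 0.0150.
Q is then a monomial in u, x, w:
δQ/Q = √((δu/u)² + (-2·δx/x)² + (-1·δw/w)²) = √(0.000224 + 0.00826 + 0.000677) = 0.0957
Q = 0.959, so δQ = 0.0957 × 0.959 = 0.0918.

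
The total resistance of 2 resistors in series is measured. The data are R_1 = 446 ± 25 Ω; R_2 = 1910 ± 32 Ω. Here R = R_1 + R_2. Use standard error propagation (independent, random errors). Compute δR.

40.6 Ω

Absolute uncertainties add in quadrature for a linear combination:
  (δR_1)² = 625;  (δR_2)² = 1020
δR = √(1650) = 40.6 Ω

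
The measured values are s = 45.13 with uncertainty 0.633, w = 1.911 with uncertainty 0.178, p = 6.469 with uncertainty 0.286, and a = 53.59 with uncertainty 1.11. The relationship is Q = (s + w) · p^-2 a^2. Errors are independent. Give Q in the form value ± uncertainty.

3228 ± 318

Let u = s + w = 47.04. δu = √(δs² + δw²) = √(0.401 + 0.0317) = 0.658, so δu/u = 0.0140.
Q is then a monomial in u, p, a:
δQ/Q = √((δu/u)² + (-2·δp/p)² + (2·δa/a)²) = √(0.000195 + 0.00782 + 0.00172) = 0.0986
Q = 3228, so δQ = 0.0986 × 3228 = 318.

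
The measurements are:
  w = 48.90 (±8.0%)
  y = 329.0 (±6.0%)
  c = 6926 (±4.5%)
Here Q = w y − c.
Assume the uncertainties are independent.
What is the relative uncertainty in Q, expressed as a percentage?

Let p = w·y = 16090. δp/p = √((1·δw/w)² + (1·δy/y)²) = √(0.00640 + 0.00360) = 0.100, so δp = 1610.
Q = p − c: δQ = √(δp² + δc²) = √(2.59e+06 + 97100) = 1640
Q = 9162, so δQ/Q = 1640/9162 = 0.179.

17.9%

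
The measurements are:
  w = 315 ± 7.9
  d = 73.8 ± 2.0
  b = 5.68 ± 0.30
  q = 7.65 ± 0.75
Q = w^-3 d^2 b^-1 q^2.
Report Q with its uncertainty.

0.00180 ± 0.000401

Each factor contributes (exponent × relative error)² to (δQ/Q)²:
  (-3·δw/w)² = (-3×0.0251)² = 0.00566;  (2·δd/d)² = (2×0.0271)² = 0.00294;  (-1·δb/b)² = (-1×0.0528)² = 0.00279;  (2·δq/q)² = (2×0.0980)² = 0.0384
δQ/Q = √(0.0498) = 0.223
Q = 0.00180, so δQ = 0.223 × 0.00180 = 0.000401.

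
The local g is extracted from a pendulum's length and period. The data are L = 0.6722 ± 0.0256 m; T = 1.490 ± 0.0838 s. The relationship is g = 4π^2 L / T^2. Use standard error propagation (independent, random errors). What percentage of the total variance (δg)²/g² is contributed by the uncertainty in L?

10.3%

(δg/g)² = (1·δL/L)² + (-2·δT/T)²
  L term: (1×0.0381)² = 0.00145
  T term: (-2×0.0562)² = 0.0127
Total = 0.0141. Share from L = 0.00145/0.0141 = 0.103.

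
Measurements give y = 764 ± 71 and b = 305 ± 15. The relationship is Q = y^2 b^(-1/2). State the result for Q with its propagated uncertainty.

For a monomial Q ∝ y^2, b^(-1/2), fractional errors add in quadrature:
  (2·δy/y)² = (2×0.0929)² = 0.0345;  (−½·δb/b)² = (-0.5×0.0492)² = 0.000605
δQ/Q = √(0.0352) = 0.187
Q = 33400, so δQ = 0.187 × 33400 = 6270.

33400 ± 6270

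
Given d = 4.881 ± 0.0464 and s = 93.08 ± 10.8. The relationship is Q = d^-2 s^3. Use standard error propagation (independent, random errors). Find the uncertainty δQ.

11800

Q is a product of powers, so relative uncertainties combine in quadrature:
  (-2·δd/d)² = (-2×0.00951)² = 0.000361;  (3·δs/s)² = (3×0.116)² = 0.121
δQ/Q = √(0.122) = 0.349
Q = 33850, so δQ = 0.349 × 33850 = 11800.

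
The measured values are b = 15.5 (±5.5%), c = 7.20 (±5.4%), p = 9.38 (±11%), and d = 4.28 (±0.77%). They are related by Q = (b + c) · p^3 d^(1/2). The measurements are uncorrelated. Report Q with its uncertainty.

38800 ± 12900

Let u = b + c = 22.7. δu = √(δb² + δc²) = √(0.727 + 0.151) = 0.937, so δu/u = 0.0413.
Q is then a monomial in u, p, d:
δQ/Q = √((δu/u)² + (3·δp/p)² + (½·δd/d)²) = √(0.00170 + 0.109 + 1.48e-05) = 0.333
Q = 38800, so δQ = 0.333 × 38800 = 12900.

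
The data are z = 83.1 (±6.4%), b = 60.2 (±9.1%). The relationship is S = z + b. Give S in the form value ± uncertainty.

Absolute uncertainties add in quadrature for a linear combination:
  (δz)² = 28.3;  (δb)² = 30.0
δS = √(58.3) = 7.64
S = 143.

143 ± 7.64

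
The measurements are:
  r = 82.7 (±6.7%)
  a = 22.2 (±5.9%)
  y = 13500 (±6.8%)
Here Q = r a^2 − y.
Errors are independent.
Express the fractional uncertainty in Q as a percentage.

20.6%

Let p = r·a^2 = 40800. δp/p = √((1·δr/r)² + (2·δa/a)²) = √(0.00449 + 0.0139) = 0.136, so δp = 5530.
Q = p − y: δQ = √(δp² + δy²) = √(3.06e+07 + 8.43e+05) = 5610
Q = 27300, so δQ/Q = 5610/27300 = 0.206.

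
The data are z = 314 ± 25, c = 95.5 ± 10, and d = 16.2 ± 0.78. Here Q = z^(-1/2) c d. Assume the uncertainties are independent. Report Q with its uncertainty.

87.3 ± 10.6

Since Q is a product/quotient, work with relative uncertainties:
  (−½·δz/z)² = (-0.5×0.0796)² = 0.00158;  (1·δc/c)² = (1×0.105)² = 0.0110;  (1·δd/d)² = (1×0.0481)² = 0.00232
δQ/Q = √(0.0149) = 0.122
Q = 87.3, so δQ = 0.122 × 87.3 = 10.6.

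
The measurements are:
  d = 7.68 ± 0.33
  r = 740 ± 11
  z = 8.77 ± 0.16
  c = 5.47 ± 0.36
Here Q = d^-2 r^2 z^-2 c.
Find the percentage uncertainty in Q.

For a monomial Q ∝ d^-2, r^2, z^-2, c, fractional errors add in quadrature:
  (-2·δd/d)² = (-2×0.0430)² = 0.00739;  (2·δr/r)² = (2×0.0149)² = 0.000884;  (-2·δz/z)² = (-2×0.0182)² = 0.00133;  (1·δc/c)² = (1×0.0658)² = 0.00433
δQ/Q = √(0.0139) = 0.118

11.8%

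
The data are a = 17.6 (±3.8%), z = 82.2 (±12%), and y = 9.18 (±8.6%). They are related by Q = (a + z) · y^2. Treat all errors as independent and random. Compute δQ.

Let u = a + z = 99.8. δu = √(δa² + δz²) = √(0.447 + 97.3) = 9.89, so δu/u = 0.0991.
Q is then a monomial in u, y:
δQ/Q = √((δu/u)² + (2·δy/y)²) = √(0.00981 + 0.0296) = 0.198
Q = 8410, so δQ = 0.198 × 8410 = 1670.

1670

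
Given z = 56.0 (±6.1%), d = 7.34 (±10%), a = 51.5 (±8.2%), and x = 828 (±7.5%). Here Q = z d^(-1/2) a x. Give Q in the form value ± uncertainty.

Products/powers → add relative errors in quadrature, weighted by exponent:
  (1·δz/z)² = (1×0.0610)² = 0.00372;  (−½·δd/d)² = (-0.5×0.100)² = 0.00250;  (1·δa/a)² = (1×0.0820)² = 0.00672;  (1·δx/x)² = (1×0.0750)² = 0.00562
δQ/Q = √(0.0186) = 0.136
Q = 8.81e+05, so δQ = 0.136 × 8.81e+05 = 1.2e+05.

(8.81 ± 1.20) × 10^5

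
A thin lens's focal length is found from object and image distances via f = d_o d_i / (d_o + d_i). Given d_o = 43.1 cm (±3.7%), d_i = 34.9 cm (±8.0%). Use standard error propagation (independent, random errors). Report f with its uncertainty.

∂f/∂d_o = (d_i/(d_o+d_i))² = 0.200;  ∂f/∂d_i = (d_o/(d_o+d_i))² = 0.305
δf = √((∂f/∂d_o · δd_o)² + (∂f/∂d_i · δd_i)²) = √(0.102 + 0.727) = 0.910 cm
f = 19.3 cm.

19.3 ± 0.910 cm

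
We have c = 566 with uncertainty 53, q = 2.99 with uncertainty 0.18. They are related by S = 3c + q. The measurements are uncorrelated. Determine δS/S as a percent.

9.35%

S is a linear combination, so absolute uncertainties add in quadrature:
  (3·δc)² = 25300;  (δq)² = 0.0324
δS = √(25300) = 159
S = 1700, so δS/S = 159/1700 = 0.0935.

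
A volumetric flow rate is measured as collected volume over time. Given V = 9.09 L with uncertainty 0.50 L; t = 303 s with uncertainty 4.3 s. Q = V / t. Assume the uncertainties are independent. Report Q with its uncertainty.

0.0300 ± 0.00170 L/s

Products/powers → add relative errors in quadrature, weighted by exponent:
  (1·δV/V)² = (1×0.0550)² = 0.00303;  (-1·δt/t)² = (-1×0.0142)² = 0.000201
δQ/Q = √(0.00323) = 0.0568
Q = 0.0300 L/s, so δQ = 0.0568 × 0.0300 = 0.00170 L/s.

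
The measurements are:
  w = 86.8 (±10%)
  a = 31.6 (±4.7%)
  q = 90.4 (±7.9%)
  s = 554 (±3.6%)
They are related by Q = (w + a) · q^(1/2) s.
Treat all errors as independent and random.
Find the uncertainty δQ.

Let u = w + a = 118. δu = √(δw² + δa²) = √(75.3 + 2.21) = 8.81, so δu/u = 0.0744.
Q is then a monomial in u, q, s:
δQ/Q = √((δu/u)² + (½·δq/q)² + (1·δs/s)²) = √(0.00553 + 0.00156 + 0.00130) = 0.0916
Q = 6.24e+05, so δQ = 0.0916 × 6.24e+05 = 57100.

57100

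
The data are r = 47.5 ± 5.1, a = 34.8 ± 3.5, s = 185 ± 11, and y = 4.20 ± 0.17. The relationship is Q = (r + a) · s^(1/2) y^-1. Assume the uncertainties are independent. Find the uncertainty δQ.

24.1

Let u = r + a = 82.3. δu = √(δr² + δa²) = √(26.0 + 12.2) = 6.19, so δu/u = 0.0752.
Q is then a monomial in u, s, y:
δQ/Q = √((δu/u)² + (½·δs/s)² + (-1·δy/y)²) = √(0.00565 + 0.000884 + 0.00164) = 0.0904
Q = 267, so δQ = 0.0904 × 267 = 24.1.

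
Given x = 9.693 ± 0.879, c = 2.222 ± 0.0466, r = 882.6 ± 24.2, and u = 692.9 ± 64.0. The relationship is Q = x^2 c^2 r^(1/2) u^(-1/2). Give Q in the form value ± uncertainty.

Products/powers → add relative errors in quadrature, weighted by exponent:
  (2·δx/x)² = (2×0.0907)² = 0.0329;  (2·δc/c)² = (2×0.0210)² = 0.00176;  (½·δr/r)² = (0.5×0.0274)² = 0.000188;  (−½·δu/u)² = (-0.5×0.0924)² = 0.00213
δQ/Q = √(0.0370) = 0.192
Q = 523.5, so δQ = 0.192 × 523.5 = 101.

523.5 ± 101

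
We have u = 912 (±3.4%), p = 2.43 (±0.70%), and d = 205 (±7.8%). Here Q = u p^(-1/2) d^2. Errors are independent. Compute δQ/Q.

0.160

Q is a product of powers, so relative uncertainties combine in quadrature:
  (1·δu/u)² = (1×0.0340)² = 0.00116;  (−½·δp/p)² = (-0.5×0.00700)² = 1.23e-05;  (2·δd/d)² = (2×0.0780)² = 0.0243
δQ/Q = √(0.0255) = 0.160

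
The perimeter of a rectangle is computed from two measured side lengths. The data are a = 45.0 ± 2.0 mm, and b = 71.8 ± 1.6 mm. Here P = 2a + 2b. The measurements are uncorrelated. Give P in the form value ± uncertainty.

For a sum/difference, combine absolute errors in quadrature:
  (2·δa)² = 16.0;  (2·δb)² = 10.2
δP = √(26.2) = 5.12 mm
P = 234 mm.

234 ± 5.12 mm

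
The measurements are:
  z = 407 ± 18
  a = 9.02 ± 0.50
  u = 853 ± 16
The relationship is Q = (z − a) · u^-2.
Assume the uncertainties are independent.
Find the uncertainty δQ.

Let w = z − a = 398. δw = √(δz² + δa²) = √(324 + 0.250) = 18.0, so δw/w = 0.0452.
Q is then a monomial in w, u:
δQ/Q = √((δw/w)² + (-2·δu/u)²) = √(0.00205 + 0.00141) = 0.0588
Q = 0.000547, so δQ = 0.0588 × 0.000547 = 3.21e-05.

3.21e-05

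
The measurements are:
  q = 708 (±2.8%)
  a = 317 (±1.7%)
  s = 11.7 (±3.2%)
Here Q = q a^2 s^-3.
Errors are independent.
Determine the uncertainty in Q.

For a monomial Q ∝ q, a^2, s^-3, fractional errors add in quadrature:
  (1·δq/q)² = (1×0.0280)² = 0.000784;  (2·δa/a)² = (2×0.0170)² = 0.00116;  (-3·δs/s)² = (-3×0.0320)² = 0.00922
δQ/Q = √(0.0112) = 0.106
Q = 44400, so δQ = 0.106 × 44400 = 4690.

4690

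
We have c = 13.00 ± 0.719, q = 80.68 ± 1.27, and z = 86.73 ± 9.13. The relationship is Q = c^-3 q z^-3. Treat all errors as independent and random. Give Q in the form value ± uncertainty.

For a monomial Q ∝ c^-3, q, z^-3, fractional errors add in quadrature:
  (-3·δc/c)² = (-3×0.0553)² = 0.0275;  (1·δq/q)² = (1×0.0157)² = 0.000248;  (-3·δz/z)² = (-3×0.105)² = 0.0997
δQ/Q = √(0.128) = 0.357
Q = 5.629e-08, so δQ = 0.357 × 5.629e-08 = 2.01e-08.

(5.629 ± 2.01) × 10^-8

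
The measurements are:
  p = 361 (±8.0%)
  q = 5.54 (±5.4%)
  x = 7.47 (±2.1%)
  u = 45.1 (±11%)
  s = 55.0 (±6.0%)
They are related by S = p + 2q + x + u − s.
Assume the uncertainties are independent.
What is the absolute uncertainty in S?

29.5

Each term contributes (cᵢ δxᵢ)² to (δS)²:
  (δp)² = 834;  (2·δq)² = 0.358;  (δx)² = 0.0246;  (δu)² = 24.6;  (δs)² = 10.9
δS = √(870) = 29.5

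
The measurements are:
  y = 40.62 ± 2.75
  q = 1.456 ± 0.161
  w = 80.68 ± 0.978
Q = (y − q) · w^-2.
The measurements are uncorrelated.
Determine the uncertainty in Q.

Let u = y − q = 39.16. δu = √(δy² + δq²) = √(7.56 + 0.0259) = 2.75, so δu/u = 0.0703.
Q is then a monomial in u, w:
δQ/Q = √((δu/u)² + (-2·δw/w)²) = √(0.00495 + 0.000588) = 0.0744
Q = 0.006017, so δQ = 0.0744 × 0.006017 = 0.000448.

0.000448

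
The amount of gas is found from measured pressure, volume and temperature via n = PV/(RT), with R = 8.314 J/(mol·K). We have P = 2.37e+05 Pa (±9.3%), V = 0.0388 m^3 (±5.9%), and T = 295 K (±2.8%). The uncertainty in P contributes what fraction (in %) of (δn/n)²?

67.0%

(δn/n)² = (1·δP/P)² + (1·δV/V)² + (-1·δT/T)²
  P term: (1×0.0930)² = 0.00865
  V term: (1×0.0590)² = 0.00348
  T term: (-1×0.0280)² = 0.000784
Total = 0.0129. Share from P = 0.00865/0.0129 = 0.670.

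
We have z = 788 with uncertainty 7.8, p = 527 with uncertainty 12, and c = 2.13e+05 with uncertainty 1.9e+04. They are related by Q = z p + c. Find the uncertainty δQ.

21600

Let w = z·p = 4.15e+05. δw/w = √((1·δz/z)² + (1·δp/p)²) = √(9.8e-05 + 0.000518) = 0.0248, so δw = 10300.
Q = w + c: δQ = √(δw² + δc²) = √(1.06e+08 + 3.61e+08) = 21600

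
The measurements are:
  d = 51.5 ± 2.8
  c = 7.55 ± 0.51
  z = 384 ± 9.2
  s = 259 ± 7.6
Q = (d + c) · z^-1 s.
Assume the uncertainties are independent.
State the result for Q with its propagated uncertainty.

Let u = d + c = 59.0. δu = √(δd² + δc²) = √(7.84 + 0.260) = 2.85, so δu/u = 0.0482.
Q is then a monomial in u, z, s:
δQ/Q = √((δu/u)² + (-1·δz/z)² + (1·δs/s)²) = √(0.00232 + 0.000574 + 0.000861) = 0.0613
Q = 39.8, so δQ = 0.0613 × 39.8 = 2.44.

39.8 ± 2.44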